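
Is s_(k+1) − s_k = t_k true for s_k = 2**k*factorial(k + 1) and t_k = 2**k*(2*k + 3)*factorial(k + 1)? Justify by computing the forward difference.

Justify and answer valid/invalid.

Valid — Δs_k = t_k.

s_(k+1) = 2**(k + 1)*factorial(k + 2)
s_(k+1) − s_k = 2**k*(2*k + 3)*factorial(k + 1)
(s_(k+1) − s_k) − t_k = 0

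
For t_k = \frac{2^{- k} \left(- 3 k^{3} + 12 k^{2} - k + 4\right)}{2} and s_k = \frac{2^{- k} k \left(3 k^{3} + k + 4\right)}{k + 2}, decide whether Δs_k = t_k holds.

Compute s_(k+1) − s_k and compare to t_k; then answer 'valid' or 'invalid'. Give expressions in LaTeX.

s_(k+1) = (k + 1)*(k + 3*(k + 1)**3 + 5)/(2*2**k*(k + 3))
s_(k+1) − s_k = (-3*k**5 + 41*k**3 + 42*k**2 + 20*k + 16)/(2*2**k*(k**2 + 5*k + 6))
(s_(k+1) − s_k) − t_k = (3*k**4 - 29*k**2 + 6*k - 8)/(2*2**k*(k**2 + 5*k + 6))

Invalid: residual \frac{2^{- k} \left(3 k^{4} - 29 k^{2} + 6 k - 8\right)}{2 \left(k^{2} + 5 k + 6\right)} ≠ 0.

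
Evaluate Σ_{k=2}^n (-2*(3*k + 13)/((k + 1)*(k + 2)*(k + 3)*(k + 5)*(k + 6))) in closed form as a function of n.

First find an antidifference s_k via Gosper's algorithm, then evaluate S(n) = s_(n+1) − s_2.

S(n) = (-n**3 - 11*n**2 - 36*n + 48)/(42*(n**3 + 11*n**2 + 36*n + 36))

Ratio r(k) = (k + 1)*(k + 5)*(3*k + 16)/((k + 4)*(k + 7)*(3*k + 13)).
Factor: A=k + 1; B=k + 7; C=k**2 + 25*k/3 + 52/3.
f must satisfy (k + 1)·f(k+1) − (k + 6)·f(k) = k**2 + 25*k/3 + 52/3.
deg f ≤ 5 (via 1,1,2).
A polynomial solution: f(k) = k*(k + 3)*(k + 4)*(k**2 + 8*k + 17)/30.
R(k) = B(k−1)·f(k)/C(k) = k*(k + 3)*(k + 6)*(k**2 + 8*k + 17)/(10*(3*k + 13)); s_k = R·t_k = k*(-k**2 - 8*k - 17)/(5*(k**3 + 8*k**2 + 17*k + 10)).
Δs = 2*(-3*k - 13)/(k**5 + 17*k**4 + 107*k**3 + 307*k**2 + 396*k + 180), as required.
Evaluate: s_(n+1) = (-n**3 - 11*n**2 - 36*n - 26)/(5*(n**3 + 11*n**2 + 36*n + 36)); subtract s_(2) = -37/210 ⇒ S(n) = (-n**3 - 11*n**2 - 36*n + 48)/(42*(n**3 + 11*n**2 + 36*n + 36)).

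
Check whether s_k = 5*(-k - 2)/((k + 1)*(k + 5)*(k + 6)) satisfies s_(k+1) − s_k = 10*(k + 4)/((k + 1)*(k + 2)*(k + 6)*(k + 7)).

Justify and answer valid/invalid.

s_(k+1) = 5*(-k - 3)/((k + 2)*(k + 6)*(k + 7))
s_(k+1) − s_k = 5*(2*k**2 + 9*k + 13)/(k**5 + 21*k**4 + 163*k**3 + 567*k**2 + 844*k + 420)
(s_(k+1) − s_k) − t_k = 45*(-k - 3)/(k**5 + 21*k**4 + 163*k**3 + 567*k**2 + 844*k + 420)

Invalid: residual 45*(-k - 3)/(k**5 + 21*k**4 + 163*k**3 + 567*k**2 + 844*k + 420) ≠ 0.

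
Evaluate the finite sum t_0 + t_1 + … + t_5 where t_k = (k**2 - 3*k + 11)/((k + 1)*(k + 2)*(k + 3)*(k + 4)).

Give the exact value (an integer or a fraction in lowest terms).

Σ = 37/63

Compute t_(k+1)/t_k: get (k**3 + 8*k + 9)/(k**3 + 2*k**2 - 4*k + 55).
A = k + 1, B = k + 5, C = k**2 - 3*k + 11.
f must satisfy (k + 1)·f(k+1) − (k + 4)·f(k) = k**2 - 3*k + 11.
Bound: deg f ≤ 3.
A polynomial solution: f(k) = k*(2*k**2 + 9*k + 22)/3.
R(k) = B(k−1)·f(k)/C(k) = k*(k + 4)*(2*k**2 + 9*k + 22)/(3*(k**2 - 3*k + 11)); s_k = R·t_k = k*(2*k**2 + 9*k + 22)/(3*(k + 1)*(k + 2)*(k + 3)).
Check: Δs_k = (k**2 - 3*k + 11)/(k**4 + 10*k**3 + 35*k**2 + 50*k + 24). ✓
Telescoping: Σ = s_(6) − s_(0) = 37/63 − (0) = 37/63.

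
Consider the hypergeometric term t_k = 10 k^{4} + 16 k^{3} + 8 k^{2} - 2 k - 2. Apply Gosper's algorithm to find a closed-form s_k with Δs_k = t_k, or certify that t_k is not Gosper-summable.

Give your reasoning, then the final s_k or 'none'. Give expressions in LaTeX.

s_k = k^{2} \left(2 k^{3} - k^{2} - 2 k - 1\right)

Compute t_(k+1)/t_k: get (5*k**4 + 28*k**3 + 58*k**2 + 51*k + 15)/(5*k**4 + 8*k**3 + 4*k**2 - k - 1).
Normal form (A,B,C) = (1, 1, k**4 + 8*k**3/5 + 4*k**2/5 - k/5 - 1/5).
Solve (1)·f(k+1) − (1)·f(k) = k**4 + 8*k**3/5 + 4*k**2/5 - k/5 - 1/5.
deg f ≤ 5 (via 0,0,4).
Coefficient equations give f(k) = k**2*(2*k**3 - k**2 - 2*k - 1)/10.
Certificate R = B(k−1)f/C = k**2*(2*k**3 - k**2 - 2*k - 1)/(2*(5*k**4 + 8*k**3 + 4*k**2 - k - 1)) gives s_k = k**2*(2*k**3 - k**2 - 2*k - 1).
s_(k+1) − s_k = 10*k**4 + 16*k**3 + 8*k**2 - 2*k - 2 = t_k.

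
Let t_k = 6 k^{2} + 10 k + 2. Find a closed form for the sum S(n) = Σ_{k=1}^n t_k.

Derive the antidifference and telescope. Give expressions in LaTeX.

Ratio r(k) = (3*k**2 + 11*k + 9)/(3*k**2 + 5*k + 1).
Normal form (A,B,C) = (1, 1, k**2 + 5*k/3 + 1/3).
Set up (1)·f(k+1) − (1)·f(k) − (k**2 + 5*k/3 + 1/3) = 0.
deg f ≤ 3 (via 0,0,2).
Match coefficients ⇒ f(k) = k*(k**2 + k - 1)/3.
Certificate R = B(k−1)f/C = k*(k**2 + k - 1)/(3*k**2 + 5*k + 1) gives s_k = 2*k*(k**2 + k - 1).
Check: Δs_k = 6*k**2 + 10*k + 2. ✓
Evaluate: s_(n+1) = 2*n**3 + 8*n**2 + 8*n + 2; subtract s_(1) = 2 ⇒ S(n) = 2*n*(n**2 + 4*n + 4).

S(n) = 2 n \left(n^{2} + 4 n + 4\right)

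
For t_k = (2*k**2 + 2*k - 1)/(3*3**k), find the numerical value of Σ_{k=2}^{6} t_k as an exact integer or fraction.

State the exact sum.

The ratio is (2*k**2 + 6*k + 3)/(3*(2*k**2 + 2*k - 1)).
Gosper form: A/B · C(k+1)/C(k) with A=1/3, B=1, C=k**2 + k - 1/2.
Set up (1/3)·f(k+1) − (1)·f(k) − (k**2 + k - 1/2) = 0.
Degrees (0,0,2) ⇒ d ≤ 2.
A polynomial solution: f(k) = -3*(k + 1)**2/2.
So s_k = (B(k−1)f/C)·t_k = (-3*(k + 1)**2/(2*k**2 + 2*k - 1))·t_k = (-k**2 - 2*k - 1)/3**k.
s_(k+1) − s_k = (2*k**2 + 2*k - 1)/(3*3**k) = t_k.
Σ_(k=2)^(6) t_k = s_(7) − s_(2) = -64/2187 − (-1) = 2123/2187.

Σ = 2123/2187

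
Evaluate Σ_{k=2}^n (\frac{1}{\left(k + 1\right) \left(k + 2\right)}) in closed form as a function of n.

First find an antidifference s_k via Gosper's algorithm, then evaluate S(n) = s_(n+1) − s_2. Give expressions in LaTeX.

S(n) = \frac{n - 1}{3 \left(n + 2\right)}

t_(k+1)/t_k = (k + 1)/(k + 3).
A = k + 1, B = k + 3, C = 1.
Solve (k + 1)·f(k+1) − (k + 2)·f(k) = 1.
Degrees (1,1,0) ⇒ d ≤ 1.
Solving with deg f ≤ 1: f(k) = k.
Then R = B(k−1)f/C = k*(k + 2), so s_k = R(k)·t_k = k/(k + 1).
Check: Δs_k = 1/(k**2 + 3*k + 2). ✓
s_(n+1) = (n + 1)/(n + 2) and s_(2) = 2/3, so S(n) = (n - 1)/(3*(n + 2)).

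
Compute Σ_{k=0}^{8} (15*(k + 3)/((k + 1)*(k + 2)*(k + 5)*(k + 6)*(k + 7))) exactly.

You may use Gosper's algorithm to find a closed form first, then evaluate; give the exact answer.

Σ = 23/140

Ratio r(k) = (k + 1)*(k + 4)*(k + 5)/((k + 3)**2*(k + 8)).
Take A(k)=k + 1, B(k)=k + 8, C(k)=k**3 + 10*k**2 + 33*k + 36.
Key eq: (k + 1)·f(k+1) = (k + 7)·f(k) + (k**3 + 10*k**2 + 33*k + 36).
Degrees (1,1,3) ⇒ d ≤ 6.
Solving with deg f ≤ 6: f(k) = k*(k + 2)*(k + 3)*(k + 4)*(k**2 + 12*k + 41)/90.
Certificate R = B(k−1)f/C = k*(k + 2)*(k + 7)*(k**2 + 12*k + 41)/(90*(k + 3)) gives s_k = k*(k**2 + 12*k + 41)/(6*(k**3 + 12*k**2 + 41*k + 30)).
Check: Δs_k = 15*(k + 3)/(k**5 + 21*k**4 + 163*k**3 + 567*k**2 + 844*k + 420). ✓
Telescoping: Σ = s_(9) − s_(0) = 23/140 − (0) = 23/140.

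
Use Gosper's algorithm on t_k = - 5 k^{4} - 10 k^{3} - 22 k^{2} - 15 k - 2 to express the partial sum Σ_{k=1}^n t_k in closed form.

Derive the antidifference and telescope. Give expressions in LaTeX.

Step 1: r(k) = (5*k**4 + 30*k**3 + 82*k**2 + 109*k + 54)/(5*k**4 + 10*k**3 + 22*k**2 + 15*k + 2).
So A=1 and B=1, with C=k**4 + 2*k**3 + 22*k**2/5 + 3*k + 2/5.
f must satisfy (1)·f(k+1) − (1)·f(k) = k**4 + 2*k**3 + 22*k**2/5 + 3*k + 2/5.
From deg A=0, deg B=0, deg C=4: d=5.
Solving with deg f ≤ 5: f(k) = k*(k**4 + 4*k**2 - k - 2)/5.
So s_k = (B(k−1)f/C)·t_k = (k*(k**4 + 4*k**2 - k - 2)/(5*k**4 + 10*k**3 + 22*k**2 + 15*k + 2))·t_k = k*(-k**4 - 4*k**2 + k + 2).
Check: Δs_k = -5*k**4 - 10*k**3 - 22*k**2 - 15*k - 2. ✓
s_(n+1) = -n**5 - 5*n**4 - 14*n**3 - 21*n**2 - 13*n - 2 and s_(1) = -2, so S(n) = n*(-n**4 - 5*n**3 - 14*n**2 - 21*n - 13).

S(n) = n \left(- n^{4} - 5 n^{3} - 14 n^{2} - 21 n - 13\right)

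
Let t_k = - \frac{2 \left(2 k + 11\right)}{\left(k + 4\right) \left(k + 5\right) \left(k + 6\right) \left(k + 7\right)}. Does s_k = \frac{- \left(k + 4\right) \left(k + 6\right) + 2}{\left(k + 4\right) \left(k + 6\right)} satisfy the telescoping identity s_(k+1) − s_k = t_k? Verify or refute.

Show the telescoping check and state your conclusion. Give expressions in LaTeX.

s_(k+1) = (-(k + 5)*(k + 7) + 2)/((k + 5)*(k + 7))
s_(k+1) − s_k = 2*(-2*k - 11)/(k**4 + 22*k**3 + 179*k**2 + 638*k + 840)
(s_(k+1) − s_k) − t_k = 0

valid (s_(k+1) − s_k reduces to t_k)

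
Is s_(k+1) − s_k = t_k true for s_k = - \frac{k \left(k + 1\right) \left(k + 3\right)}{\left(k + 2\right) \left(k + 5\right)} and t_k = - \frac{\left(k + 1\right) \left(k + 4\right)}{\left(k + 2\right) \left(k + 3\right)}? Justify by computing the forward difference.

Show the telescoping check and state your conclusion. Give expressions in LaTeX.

Invalid: residual \frac{4 \left(3 k^{2} + 13 k + 10\right)}{k^{4} + 16 k^{3} + 91 k^{2} + 216 k + 180} ≠ 0.

s_(k+1) = -(k + 1)*(k + 2)*(k + 4)/((k + 3)*(k + 6))
s_(k+1) − s_k = (k + 1)*(k*(k + 3)**2*(k + 6) - (k + 2)**2*(k + 4)*(k + 5))/((k + 2)*(k + 3)*(k + 5)*(k + 6))
(s_(k+1) − s_k) − t_k = 4*(3*k**2 + 13*k + 10)/(k**4 + 16*k**3 + 91*k**2 + 216*k + 180)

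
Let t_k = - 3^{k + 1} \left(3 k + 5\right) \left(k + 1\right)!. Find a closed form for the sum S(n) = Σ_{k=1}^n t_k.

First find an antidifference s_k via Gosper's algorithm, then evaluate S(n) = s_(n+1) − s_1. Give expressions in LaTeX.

t_(k+1)/t_k = 3*(k + 2)*(3*k + 8)/(3*k + 5).
Normal form (A,B,C) = (3*k + 6, 1, k + 5/3).
Need (3*k + 6)·f(k+1) − (1)·f(k) = k + 5/3.
Bound: deg f ≤ 0.
Solve for f: f(k) = 1/3 (degree 0 ≤ 0).
Get s_k = R·t_k = -3**(k + 1)*factorial(k + 1) with R(k) = B(k−1)f(k)/C(k) = 1/(3*k + 5).
Verify: -3**(k + 1)*(3*k + 5)*factorial(k + 1) matches t_k.
Telescope: S(n) = s_(n+1) − s_(1) = -3**(n + 2)*factorial(n + 2) − (-18) = -9*3**n*factorial(n + 2) + 18.

S(n) = - 9 \cdot 3^{n} \left(n + 2\right)! + 18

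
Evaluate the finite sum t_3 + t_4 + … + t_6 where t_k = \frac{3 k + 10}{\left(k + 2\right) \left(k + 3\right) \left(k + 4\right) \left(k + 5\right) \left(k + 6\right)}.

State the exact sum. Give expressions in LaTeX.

Ratio r(k) = (k + 2)*(3*k + 13)/((k + 7)*(3*k + 10)).
A = k + 2, B = k + 7, C = k + 10/3.
Need (k + 2)·f(k+1) − (k + 6)·f(k) = k + 10/3.
From deg A=1, deg B=1, deg C=1: d=4.
Solve for f: f(k) = k*(k + 3)*(k**2 + 11*k + 38)/120 (degree 4 ≤ 4).
Certificate R = B(k−1)f/C = k*(k + 3)*(k + 6)*(k**2 + 11*k + 38)/(40*(3*k + 10)) gives s_k = k*(k**2 + 11*k + 38)/(40*(k**3 + 11*k**2 + 38*k + 40)).
Check: Δs_k = (3*k + 10)/(k**5 + 20*k**4 + 155*k**3 + 580*k**2 + 1044*k + 720). ✓
Evaluate s at k=7 and k=3: 287/11880 and 3/140; difference 227/83160.

Σ = 227/83160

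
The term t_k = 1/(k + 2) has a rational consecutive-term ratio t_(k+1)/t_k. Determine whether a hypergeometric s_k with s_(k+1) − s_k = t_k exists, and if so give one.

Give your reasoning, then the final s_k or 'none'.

not Gosper-summable; s_k does not exist

Ratio r(k) = (k + 2)/(k + 3).
Gosper form: A/B · C(k+1)/C(k) with A=k + 2, B=k + 3, C=1.
f must satisfy (k + 2)·f(k+1) − (k + 2)·f(k) = 1.
deg f ≤ 0 (via 1,1,0).
Write f(k) = c0. Then LHS − RHS = -1, requiring -1 = 0: contradictory. No certificate.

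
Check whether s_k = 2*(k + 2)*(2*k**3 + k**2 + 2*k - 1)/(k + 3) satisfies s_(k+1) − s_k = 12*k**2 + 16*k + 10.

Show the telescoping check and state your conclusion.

s_(k+1) = 2*(2*k**4 + 13*k**3 + 31*k**2 + 34*k + 12)/(k + 4)
s_(k+1) − s_k = 4*(3*k**4 + 23*k**3 + 54*k**2 + 52*k + 22)/(k**2 + 7*k + 12)
(s_(k+1) − s_k) − t_k = 2*(-4*k**3 - 25*k**2 - 27*k - 16)/(k**2 + 7*k + 12)

Invalid: residual 2*(-4*k**3 - 25*k**2 - 27*k - 16)/(k**2 + 7*k + 12) ≠ 0.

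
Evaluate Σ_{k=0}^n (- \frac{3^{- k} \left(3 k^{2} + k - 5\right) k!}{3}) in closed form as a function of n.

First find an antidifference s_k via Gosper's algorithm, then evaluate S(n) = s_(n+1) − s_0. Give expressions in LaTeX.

S(n) = \frac{3^{- n} \left(12 \cdot 3^{n} - 3 n^{2} n! - 10 n n! - 7 n!\right)}{3}

t_(k+1)/t_k = (k + 1)*(k + 3*(k + 1)**2 - 4)/(3*(3*k**2 + k - 5)).
Take A(k)=k/3 + 1/3, B(k)=1, C(k)=k**2 + k/3 - 5/3.
f must satisfy (k/3 + 1/3)·f(k+1) − (1)·f(k) = k**2 + k/3 - 5/3.
Degrees (1,0,2) ⇒ d ≤ 1.
Coefficient equations give f(k) = 3*k + 4.
Then R = B(k−1)f/C = 3*(3*k + 4)/(3*k**2 + k - 5), so s_k = R(k)·t_k = -(3*k + 4)*factorial(k)/3**k.
s_(k+1) − s_k = -(3*k**2 + k - 5)*factorial(k)/(3*3**k) = t_k.
Evaluate: s_(n+1) = -3**(-n - 1)*(3*n + 7)*factorial(n + 1); subtract s_(0) = -4 ⇒ S(n) = (12*3**n - 3*n**2*factorial(n) - 10*n*factorial(n) - 7*factorial(n))/(3*3**n).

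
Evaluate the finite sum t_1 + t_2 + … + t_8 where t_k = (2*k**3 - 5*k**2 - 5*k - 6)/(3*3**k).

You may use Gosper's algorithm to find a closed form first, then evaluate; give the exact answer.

The ratio is (2*k**3 + k**2 - 9*k - 14)/(3*(2*k**3 - 5*k**2 - 5*k - 6)).
Gosper form: A/B · C(k+1)/C(k) with A=1/3, B=1, C=k**3 - 5*k**2/2 - 5*k/2 - 3.
Key eq: (1/3)·f(k+1) = (1)·f(k) + (k**3 - 5*k**2/2 - 5*k/2 - 3).
Degrees (0,0,3) ⇒ d ≤ 3.
A polynomial solution: f(k) = -3*(k**3 - k**2 - 2*k - 4)/2.
Get s_k = R·t_k = (-k**3 + k**2 + 2*k + 4)/3**k with R(k) = B(k−1)f(k)/C(k) = -3*(k**3 - k**2 - 2*k - 4)/(2*k**3 - 5*k**2 - 5*k - 6).
s_(k+1) − s_k = (2*k**3 - 5*k**2 - 5*k - 6)/(3*3**k) = t_k.
Σ_(k=1)^(8) t_k = s_(9) − s_(1) = -626/19683 − (2) = -39992/19683.

Σ = -39992/19683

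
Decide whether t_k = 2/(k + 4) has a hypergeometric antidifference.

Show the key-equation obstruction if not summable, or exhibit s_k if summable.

No; the coefficient equations for f are inconsistent.

The ratio is (k + 4)/(k + 5).
A = k + 4, B = k + 5, C = 1.
Need (k + 4)·f(k+1) − (k + 4)·f(k) = 1.
Bound: deg f ≤ 0.
Write f(k) = c0. Then LHS − RHS = -1, requiring -1 = 0: contradictory. No certificate.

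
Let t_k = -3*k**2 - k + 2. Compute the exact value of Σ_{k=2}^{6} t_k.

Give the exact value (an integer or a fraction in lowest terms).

Σ = -280

t_(k+1)/t_k = (k + 3*(k + 1)**2 - 1)/(3*k**2 + k - 2).
Normal form (A,B,C) = (1, 1, k**2 + k/3 - 2/3).
f must satisfy (1)·f(k+1) − (1)·f(k) = k**2 + k/3 - 2/3.
deg f ≤ 3 (via 0,0,2).
Solving with deg f ≤ 3: f(k) = k*(k - 2)*(k + 1)/3.
So s_k = (B(k−1)f/C)·t_k = (k*(k - 2)/(3*k - 2))·t_k = k*(-k**2 + k + 2).
Δs = -3*k**2 - k + 2, as required.
Σ_(k=2)^(6) t_k = s_(7) − s_(2) = -280 − (0) = -280.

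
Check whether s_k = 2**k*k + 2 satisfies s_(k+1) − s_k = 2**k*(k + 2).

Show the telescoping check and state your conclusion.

s_(k+1) = 2*2**k*(k + 1) + 2
s_(k+1) − s_k = 2**k*(k + 2)
(s_(k+1) − s_k) − t_k = 0

Valid: the claim telescopes to t_k.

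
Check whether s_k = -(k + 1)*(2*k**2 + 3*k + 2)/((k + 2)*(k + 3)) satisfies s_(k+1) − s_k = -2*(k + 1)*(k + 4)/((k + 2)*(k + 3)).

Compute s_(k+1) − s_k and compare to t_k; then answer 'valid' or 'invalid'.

s_(k+1) = -(k + 2)*(3*k + 2*(k + 1)**2 + 5)/((k + 3)*(k + 4))
s_(k+1) − s_k = 2*(-k**3 - 9*k**2 - 17*k - 10)/(k**3 + 9*k**2 + 26*k + 24)
(s_(k+1) − s_k) − t_k = 2*(7*k + 6)/(k**3 + 9*k**2 + 26*k + 24)

Invalid: residual 2*(7*k + 6)/(k**3 + 9*k**2 + 26*k + 24) ≠ 0.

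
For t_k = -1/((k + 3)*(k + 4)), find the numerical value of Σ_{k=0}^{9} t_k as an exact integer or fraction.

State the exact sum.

Step 1: r(k) = (k + 3)/(k + 5).
Factor: A=k + 3; B=k + 5; C=1.
f must satisfy (k + 3)·f(k+1) − (k + 4)·f(k) = 1.
Degrees (1,1,0) ⇒ d ≤ 1.
Solving with deg f ≤ 1: f(k) = k/3.
Certificate R = B(k−1)f/C = k*(k + 4)/3 gives s_k = -k/(3*k + 9).
Δs = -1/(k**2 + 7*k + 12), as required.
Sum = s_(10) − s_(0); s_(10) = -10/39, s_(0) = 0 ⇒ -10/39.

Σ = -10/39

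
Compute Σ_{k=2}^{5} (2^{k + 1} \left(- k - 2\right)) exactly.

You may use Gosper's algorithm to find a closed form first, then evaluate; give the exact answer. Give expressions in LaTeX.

Step 1: r(k) = 2*(k + 3)/(k + 2).
Take A(k)=2, B(k)=1, C(k)=k + 2.
Set up (2)·f(k+1) − (1)·f(k) − (k + 2) = 0.
deg f ≤ 1 (via 0,0,1).
Solving with deg f ≤ 1: f(k) = k.
R(k) = B(k−1)·f(k)/C(k) = k/(k + 2); s_k = R·t_k = -2**(k + 1)*k.
Check: Δs_k = 2**(k + 1)*(-k - 2). ✓
Σ_(k=2)^(5) t_k = s_(6) − s_(2) = -768 − (-16) = -752.

Σ = -752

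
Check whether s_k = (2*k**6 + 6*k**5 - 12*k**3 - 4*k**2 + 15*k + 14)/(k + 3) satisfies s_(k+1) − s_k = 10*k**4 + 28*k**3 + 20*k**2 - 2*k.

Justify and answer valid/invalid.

s_(k+1) = (2*k**6 + 18*k**5 + 60*k**4 + 88*k**3 + 50*k**2 + 13*k + 21)/(k + 4)
s_(k+1) − s_k = (10*k**6 + 90*k**5 + 280*k**4 + 366*k**3 + 164*k**2 - 14*k + 7)/(k**2 + 7*k + 12)
(s_(k+1) − s_k) − t_k = (-8*k**5 - 56*k**4 - 108*k**3 - 62*k**2 + 10*k + 7)/(k**2 + 7*k + 12)

Invalid: residual (-8*k**5 - 56*k**4 - 108*k**3 - 62*k**2 + 10*k + 7)/(k**2 + 7*k + 12) ≠ 0.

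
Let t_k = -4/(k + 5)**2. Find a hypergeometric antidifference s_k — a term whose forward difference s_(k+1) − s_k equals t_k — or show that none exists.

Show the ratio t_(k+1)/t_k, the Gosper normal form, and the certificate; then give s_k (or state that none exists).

Step 1: r(k) = (k + 5)**2/(k + 6)**2.
Take A(k)=k**2 + 10*k + 25, B(k)=k**2 + 12*k + 36, C(k)=1.
Key eq: (k**2 + 10*k + 25)·f(k+1) = (k**2 + 10*k + 25)·f(k) + (1).
Bound: deg f ≤ 0.
Write f(k) = c0. Then LHS − RHS = -1, requiring -1 = 0: contradictory. No certificate.

not Gosper-summable; s_k does not exist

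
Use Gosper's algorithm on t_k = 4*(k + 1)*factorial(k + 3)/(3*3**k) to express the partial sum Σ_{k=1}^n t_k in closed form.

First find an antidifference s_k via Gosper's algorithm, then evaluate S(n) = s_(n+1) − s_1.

S(n) = -32 + 4*factorial(n + 4)/(3*3**n)

Compute t_(k+1)/t_k: get (k + 2)*(k + 4)/(3*(k + 1)).
So A=k/3 + 4/3 and B=1, with C=k + 1.
Key eq: (k/3 + 4/3)·f(k+1) = (1)·f(k) + (k + 1).
deg f ≤ 0 (via 1,0,1).
Solve for f: f(k) = 3 (degree 0 ≤ 0).
R(k) = B(k−1)·f(k)/C(k) = 3/(k + 1); s_k = R·t_k = 4*factorial(k + 3)/3**k.
Δs = 4*(k + 1)*factorial(k + 3)/(3*3**k), as required.
Telescope: S(n) = s_(n+1) − s_(1) = 4*3**(-n - 1)*factorial(n + 4) − (32) = -32 + 4*factorial(n + 4)/(3*3**n).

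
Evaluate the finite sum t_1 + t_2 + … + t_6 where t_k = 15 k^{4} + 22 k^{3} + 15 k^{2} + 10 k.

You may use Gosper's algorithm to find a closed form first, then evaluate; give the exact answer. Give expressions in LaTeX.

Σ = 45402

r(k) = (15*k**4 + 82*k**3 + 171*k**2 + 166*k + 62)/(k*(15*k**3 + 22*k**2 + 15*k + 10)) after simplifying.
Gosper form: A/B · C(k+1)/C(k) with A=1, B=1, C=k**4 + 22*k**3/15 + k**2 + 2*k/3.
f must satisfy (1)·f(k+1) − (1)·f(k) = k**4 + 22*k**3/15 + k**2 + 2*k/3.
Degrees (0,0,4) ⇒ d ≤ 5.
Coefficient equations give f(k) = k*(k - 1)*(3*k**3 + k**2 + 3)/15.
So s_k = (B(k−1)f/C)·t_k = ((k - 1)*(3*k**3 + k**2 + 3)/(15*k**3 + 22*k**2 + 15*k + 10))·t_k = k*(3*k**4 - 2*k**3 - k**2 + 3*k - 3).
Check: Δs_k = k*(15*k**3 + 22*k**2 + 15*k + 10). ✓
Sum = s_(7) − s_(1); s_(7) = 45402, s_(1) = 0 ⇒ 45402.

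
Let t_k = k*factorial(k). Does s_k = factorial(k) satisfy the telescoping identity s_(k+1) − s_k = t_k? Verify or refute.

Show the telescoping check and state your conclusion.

s_(k+1) = factorial(k + 1)
s_(k+1) − s_k = k*factorial(k)
(s_(k+1) − s_k) − t_k = 0

Valid: the claim telescopes to t_k.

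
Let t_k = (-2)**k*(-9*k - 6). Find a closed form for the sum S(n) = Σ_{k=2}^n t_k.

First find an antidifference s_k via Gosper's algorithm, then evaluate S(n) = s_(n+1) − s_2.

Ratio r(k) = 2*(-3*k - 5)/(3*k + 2).
So A=-2 and B=1, with C=k + 2/3.
Key eq: (-2)·f(k+1) = (1)·f(k) + (k + 2/3).
deg f ≤ 1 (via 0,0,1).
Coefficient equations give f(k) = -k/3.
So s_k = (B(k−1)f/C)·t_k = (-k/(3*k + 2))·t_k = 3*(-2)**k*k.
Verify: (-2)**k*(-9*k - 6) matches t_k.
s_(n+1) = (-2)**(n + 1)*(3*n + 3) and s_(2) = 24, so S(n) = -6*(-2)**n*n - 6*(-2)**n - 24.

S(n) = -6*(-2)**n*n - 6*(-2)**n - 24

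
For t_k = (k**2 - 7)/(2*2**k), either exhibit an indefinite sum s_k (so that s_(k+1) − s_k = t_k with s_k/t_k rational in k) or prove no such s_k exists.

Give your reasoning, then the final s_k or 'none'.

s_k = (-k**2 - 2*k + 4)/2**k

Ratio r(k) = ((k + 1)**2 - 7)/(2*(k**2 - 7)).
Take A(k)=1/2, B(k)=1, C(k)=k**2 - 7.
Set up (1/2)·f(k+1) − (1)·f(k) − (k**2 - 7) = 0.
deg f ≤ 2 (via 0,0,2).
A polynomial solution: f(k) = -2*(k**2 + 2*k - 4).
So s_k = (B(k−1)f/C)·t_k = (-2*(k**2 + 2*k - 4)/(k**2 - 7))·t_k = (-k**2 - 2*k + 4)/2**k.
Verify: (k**2 - 7)/(2*2**k) matches t_k.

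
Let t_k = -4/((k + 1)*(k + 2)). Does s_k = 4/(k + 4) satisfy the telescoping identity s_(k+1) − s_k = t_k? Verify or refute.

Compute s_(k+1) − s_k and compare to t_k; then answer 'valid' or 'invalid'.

s_(k+1) = 4/(k + 5)
s_(k+1) − s_k = -4/((k + 4)*(k + 5))
(s_(k+1) − s_k) − t_k = 24*(k + 3)/(k**4 + 12*k**3 + 49*k**2 + 78*k + 40)

Invalid: residual 24*(k + 3)/(k**4 + 12*k**3 + 49*k**2 + 78*k + 40) ≠ 0.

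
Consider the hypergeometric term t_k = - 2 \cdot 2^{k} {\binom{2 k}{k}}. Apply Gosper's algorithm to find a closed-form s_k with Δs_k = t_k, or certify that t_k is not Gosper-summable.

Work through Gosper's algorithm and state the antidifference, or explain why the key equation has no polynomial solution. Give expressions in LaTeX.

not Gosper-summable; s_k does not exist

Ratio r(k) = 4*(2*k + 1)/(k + 1).
Gosper form: A/B · C(k+1)/C(k) with A=8*k + 4, B=k + 1, C=1.
Need (8*k + 4)·f(k+1) − (k)·f(k) = 1.
Bound: deg f ≤ -1.
Bound -1 < 0, so the key equation has no polynomial solution.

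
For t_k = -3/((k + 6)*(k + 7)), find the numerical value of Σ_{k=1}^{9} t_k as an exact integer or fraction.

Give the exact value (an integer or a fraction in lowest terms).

Compute t_(k+1)/t_k: get (k + 6)/(k + 8).
Take A(k)=k + 6, B(k)=k + 8, C(k)=1.
Solve (k + 6)·f(k+1) − (k + 7)·f(k) = 1.
d = 1 from the (1,1,0) case.
Solving with deg f ≤ 1: f(k) = k/6.
R(k) = B(k−1)·f(k)/C(k) = k*(k + 7)/6; s_k = R·t_k = -k/(2*k + 12).
Verify: -3/(k**2 + 13*k + 42) matches t_k.
Evaluate s at k=10 and k=1: -5/16 and -1/14; difference -27/112.

Σ = -27/112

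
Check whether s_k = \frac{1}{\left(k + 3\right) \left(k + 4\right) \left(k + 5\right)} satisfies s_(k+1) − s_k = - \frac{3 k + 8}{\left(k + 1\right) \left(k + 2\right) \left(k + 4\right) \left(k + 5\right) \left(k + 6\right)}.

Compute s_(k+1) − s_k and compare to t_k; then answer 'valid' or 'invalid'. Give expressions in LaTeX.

s_(k+1) = 1/((k + 4)*(k + 5)*(k + 6))
s_(k+1) − s_k = -3/((k + 3)*(k + 4)*(k + 5)*(k + 6))
(s_(k+1) − s_k) − t_k = 2*(4*k + 9)/(k**6 + 21*k**5 + 175*k**4 + 735*k**3 + 1624*k**2 + 1764*k + 720)

Invalid: residual \frac{2 \left(4 k + 9\right)}{k^{6} + 21 k^{5} + 175 k^{4} + 735 k^{3} + 1624 k^{2} + 1764 k + 720} ≠ 0.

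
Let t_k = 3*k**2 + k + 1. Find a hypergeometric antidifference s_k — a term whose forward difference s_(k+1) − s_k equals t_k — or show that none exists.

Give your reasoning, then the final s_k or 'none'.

Ratio r(k) = (k + 3*(k + 1)**2 + 2)/(3*k**2 + k + 1).
Factor: A=1; B=1; C=k**2 + k/3 + 1/3.
Set up (1)·f(k+1) − (1)·f(k) − (k**2 + k/3 + 1/3) = 0.
deg f ≤ 3 (via 0,0,2).
Coefficient equations give f(k) = k*(k**2 - k + 1)/3.
Then R = B(k−1)f/C = k*(k**2 - k + 1)/(3*k**2 + k + 1), so s_k = R(k)·t_k = k*(k**2 - k + 1).
s_(k+1) − s_k = 3*k**2 + k + 1 = t_k.

s_k = k*(k**2 - k + 1)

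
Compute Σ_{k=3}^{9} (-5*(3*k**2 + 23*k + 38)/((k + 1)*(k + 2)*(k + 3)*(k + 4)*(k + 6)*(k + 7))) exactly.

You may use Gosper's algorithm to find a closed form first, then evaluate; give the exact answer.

Σ = -1295/61776

Compute t_(k+1)/t_k: get (k + 1)*(k + 6)*(23*k + 3*(k + 1)**2 + 61)/((k + 5)*(k + 8)*(3*k**2 + 23*k + 38)).
So A=k + 1 and B=k + 8, with C=k**3 + 38*k**2/3 + 51*k + 190/3.
Set up (k + 1)·f(k+1) − (k + 7)·f(k) − (k**3 + 38*k**2/3 + 51*k + 190/3) = 0.
deg f ≤ 6 (via 1,1,3).
Solving with deg f ≤ 6: f(k) = k*(k + 2)*(k + 4)*(k + 5)*(k**2 + 10*k + 27)/54.
Certificate R = B(k−1)f/C = k*(k + 2)*(k + 4)*(k + 7)*(k**2 + 10*k + 27)/(18*(3*k**2 + 23*k + 38)) gives s_k = 5*k*(-k**2 - 10*k - 27)/(18*(k**3 + 10*k**2 + 27*k + 18)).
Check: Δs_k = 5*(-3*k**2 - 23*k - 38)/(k**6 + 23*k**5 + 207*k**4 + 925*k**3 + 2144*k**2 + 2412*k + 1008). ✓
Telescoping: Σ = s_(10) − s_(3) = -5675/20592 − (-55/216) = -1295/61776.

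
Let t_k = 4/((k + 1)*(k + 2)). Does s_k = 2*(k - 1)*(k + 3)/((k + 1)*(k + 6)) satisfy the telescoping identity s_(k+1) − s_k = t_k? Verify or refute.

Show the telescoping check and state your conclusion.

Invalid: residual 6*(k**2 - k - 14)/(k**4 + 16*k**3 + 83*k**2 + 152*k + 84) ≠ 0.

s_(k+1) = 2*k*(k + 4)/((k + 2)*(k + 7))
s_(k+1) − s_k = 2*(5*k**2 + 23*k + 42)/(k**4 + 16*k**3 + 83*k**2 + 152*k + 84)
(s_(k+1) − s_k) − t_k = 6*(k**2 - k - 14)/(k**4 + 16*k**3 + 83*k**2 + 152*k + 84)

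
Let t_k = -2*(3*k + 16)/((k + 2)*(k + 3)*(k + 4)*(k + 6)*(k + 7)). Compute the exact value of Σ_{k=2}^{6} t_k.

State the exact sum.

Σ = -101/9360

Compute t_(k+1)/t_k: get (k + 2)*(k + 6)*(3*k + 19)/((k + 5)*(k + 8)*(3*k + 16)).
Take A(k)=k + 2, B(k)=k + 8, C(k)=k**2 + 31*k/3 + 80/3.
Set up (k + 2)·f(k+1) − (k + 7)·f(k) − (k**2 + 31*k/3 + 80/3) = 0.
Bound: deg f ≤ 5.
Solve for f: f(k) = k*(k + 4)*(k + 5)*(k**2 + 11*k + 36)/108 (degree 5 ≤ 5).
Get s_k = R·t_k = k*(-k**2 - 11*k - 36)/(18*(k**3 + 11*k**2 + 36*k + 36)) with R(k) = B(k−1)f(k)/C(k) = k*(k + 4)*(k + 7)*(k**2 + 11*k + 36)/(36*(3*k + 16)).
Δs = 2*(-3*k - 16)/(k**5 + 22*k**4 + 185*k**3 + 740*k**2 + 1404*k + 1008), as required.
Telescoping: Σ = s_(7) − s_(2) = -7/130 − (-31/720) = -101/9360.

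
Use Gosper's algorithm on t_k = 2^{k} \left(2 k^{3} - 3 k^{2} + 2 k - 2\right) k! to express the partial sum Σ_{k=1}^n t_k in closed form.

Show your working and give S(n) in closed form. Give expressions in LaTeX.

t_(k+1)/t_k = 2*(2*k**4 + 5*k**3 + 5*k**2 + k - 1)/(2*k**3 - 3*k**2 + 2*k - 2).
Take A(k)=2*k + 2, B(k)=1, C(k)=k**3 - 3*k**2/2 + k - 1.
Set up (2*k + 2)·f(k+1) − (1)·f(k) − (k**3 - 3*k**2/2 + k - 1) = 0.
d = 2 from the (1,0,3) case.
Solving with deg f ≤ 2: f(k) = (k - 2)**2/2.
So s_k = (B(k−1)f/C)·t_k = ((k - 2)**2/(2*k**3 - 3*k**2 + 2*k - 2))·t_k = 2**k*(k - 2)**2*factorial(k).
Δs = 2**k*(2*k**3 - 3*k**2 + 2*k - 2)*factorial(k), as required.
Σ_(k=1)^n t_k = s_(n+1) − s_(1) = (2**(n + 1)*(n - 1)**2*factorial(n + 1)) − (2), i.e. 2*2**n*n**3*factorial(n) - 2*2**n*n**2*factorial(n) - 2*2**n*n*factorial(n) + 2*2**n*factorial(n) - 2.

S(n) = 2 \cdot 2^{n} n^{3} n! - 2 \cdot 2^{n} n^{2} n! - 2 \cdot 2^{n} n n! + 2 \cdot 2^{n} n! - 2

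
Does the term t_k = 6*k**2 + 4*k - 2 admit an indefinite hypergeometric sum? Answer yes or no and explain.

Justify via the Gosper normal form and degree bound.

Yes. s_k = k*(2*k**2 - k - 3).

t_(k+1)/t_k = (3*k**2 + 8*k + 4)/(3*k**2 + 2*k - 1).
Normal form (A,B,C) = (1, 1, k**2 + 2*k/3 - 1/3).
Set up (1)·f(k+1) − (1)·f(k) − (k**2 + 2*k/3 - 1/3) = 0.
Bound: deg f ≤ 3.
Coefficient equations give f(k) = k*(k + 1)*(2*k - 3)/6.
Certificate R = B(k−1)f/C = k*(2*k - 3)/(2*(3*k - 1)) gives s_k = k*(2*k**2 - k - 3).
Check: Δs_k = 6*k**2 + 4*k - 2. ✓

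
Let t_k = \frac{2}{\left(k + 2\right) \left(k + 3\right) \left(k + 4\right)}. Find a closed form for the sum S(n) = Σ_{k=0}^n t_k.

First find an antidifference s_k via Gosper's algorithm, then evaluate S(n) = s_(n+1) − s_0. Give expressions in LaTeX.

t_(k+1)/t_k = (k + 2)/(k + 5).
Normal form (A,B,C) = (k + 2, k + 5, 1).
Key eq: (k + 2)·f(k+1) = (k + 4)·f(k) + (1).
Degrees (1,1,0) ⇒ d ≤ 2.
A polynomial solution: f(k) = k*(k + 5)/12.
Then R = B(k−1)f/C = k*(k + 4)*(k + 5)/12, so s_k = R(k)·t_k = k*(k + 5)/(6*(k + 2)*(k + 3)).
s_(k+1) − s_k = 2/(k**3 + 9*k**2 + 26*k + 24) = t_k.
s_(n+1) = (n**2 + 7*n + 6)/(6*(n**2 + 7*n + 12)) and s_(0) = 0, so S(n) = (n**2 + 7*n + 6)/(6*(n**2 + 7*n + 12)).

S(n) = \frac{n^{2} + 7 n + 6}{6 \left(n^{2} + 7 n + 12\right)}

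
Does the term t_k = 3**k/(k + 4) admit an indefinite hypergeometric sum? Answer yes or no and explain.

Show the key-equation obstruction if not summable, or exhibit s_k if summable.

No. Not Gosper-summable.

Ratio r(k) = 3*(k + 4)/(k + 5).
Normal form (A,B,C) = (3*k + 12, k + 5, 1).
Set up (3*k + 12)·f(k+1) − (k + 4)·f(k) − (1) = 0.
d = -1 from the (1,1,0) case.
Negative degree bound (-1): no f exists, t_k not Gosper-summable.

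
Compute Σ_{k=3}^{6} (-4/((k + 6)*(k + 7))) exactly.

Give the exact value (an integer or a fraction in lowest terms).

Σ = -16/117

t_(k+1)/t_k = (k + 6)/(k + 8).
Normal form (A,B,C) = (k + 6, k + 8, 1).
Solve (k + 6)·f(k+1) − (k + 7)·f(k) = 1.
d = 1 from the (1,1,0) case.
Match coefficients ⇒ f(k) = k/6.
So s_k = (B(k−1)f/C)·t_k = (k*(k + 7)/6)·t_k = -2*k/(3*k + 18).
Check: Δs_k = -4/(k**2 + 13*k + 42). ✓
Σ_(k=3)^(6) t_k = s_(7) − s_(3) = -14/39 − (-2/9) = -16/117.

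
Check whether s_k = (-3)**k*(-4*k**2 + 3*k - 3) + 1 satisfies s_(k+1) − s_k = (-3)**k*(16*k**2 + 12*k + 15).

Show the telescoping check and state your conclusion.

valid (s_(k+1) − s_k reduces to t_k)

s_(k+1) = (-3)**(k + 1)*(3*k - 4*(k + 1)**2) + 1
s_(k+1) − s_k = (-3)**k*(16*k**2 + 12*k + 15)
(s_(k+1) − s_k) − t_k = 0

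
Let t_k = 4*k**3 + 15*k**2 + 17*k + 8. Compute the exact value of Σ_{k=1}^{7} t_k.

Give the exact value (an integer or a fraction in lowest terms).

Ratio r(k) = (4*k**3 + 27*k**2 + 59*k + 44)/(4*k**3 + 15*k**2 + 17*k + 8).
A = 1, B = 1, C = k**3 + 15*k**2/4 + 17*k/4 + 2.
Solve (1)·f(k+1) − (1)·f(k) = k**3 + 15*k**2/4 + 17*k/4 + 2.
d = 4 from the (0,0,3) case.
Coefficient equations give f(k) = k*(k**3 + 3*k**2 + 2*k + 2)/4.
So s_k = (B(k−1)f/C)·t_k = (k*(k**3 + 3*k**2 + 2*k + 2)/(4*k**3 + 15*k**2 + 17*k + 8))·t_k = k*(k**3 + 3*k**2 + 2*k + 2).
Check: Δs_k = 4*k**3 + 15*k**2 + 17*k + 8. ✓
Sum = s_(8) − s_(1); s_(8) = 5776, s_(1) = 8 ⇒ 5768.

Σ = 5768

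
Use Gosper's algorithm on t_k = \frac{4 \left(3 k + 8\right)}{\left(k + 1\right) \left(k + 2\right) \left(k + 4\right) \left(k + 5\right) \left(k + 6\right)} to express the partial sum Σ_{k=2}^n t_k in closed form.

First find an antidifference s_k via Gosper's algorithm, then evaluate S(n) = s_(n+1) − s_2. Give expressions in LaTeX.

S(n) = \frac{2 \left(n^{3} + 13 n^{2} + 52 n - 66\right)}{63 \left(n^{3} + 13 n^{2} + 52 n + 60\right)}

r(k) = (k + 1)*(k + 4)*(3*k + 11)/((k + 3)*(k + 7)*(3*k + 8)) after simplifying.
Normal form (A,B,C) = (k + 1, k + 7, k**2 + 17*k/3 + 8).
Solve (k + 1)·f(k+1) − (k + 6)·f(k) = k**2 + 17*k/3 + 8.
From deg A=1, deg B=1, deg C=2: d=5.
Coefficient equations give f(k) = k*(k + 2)*(k + 3)*(k**2 + 10*k + 29)/60.
R(k) = B(k−1)·f(k)/C(k) = k*(k + 2)*(k + 6)*(k**2 + 10*k + 29)/(20*(3*k + 8)); s_k = R·t_k = k*(k**2 + 10*k + 29)/(5*(k**3 + 10*k**2 + 29*k + 20)).
Δs = 4*(3*k + 8)/(k**5 + 18*k**4 + 121*k**3 + 372*k**2 + 508*k + 240), as required.
s_(n+1) = (n**3 + 13*n**2 + 52*n + 40)/(5*(n**3 + 13*n**2 + 52*n + 60)) and s_(2) = 53/315, so S(n) = 2*(n**3 + 13*n**2 + 52*n - 66)/(63*(n**3 + 13*n**2 + 52*n + 60)).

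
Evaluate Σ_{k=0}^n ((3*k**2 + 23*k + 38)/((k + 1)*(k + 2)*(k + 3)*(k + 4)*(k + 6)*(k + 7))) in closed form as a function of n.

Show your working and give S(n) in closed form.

Ratio r(k) = (k + 1)*(k + 6)*(23*k + 3*(k + 1)**2 + 61)/((k + 5)*(k + 8)*(3*k**2 + 23*k + 38)).
Factor: A=k + 1; B=k + 8; C=k**3 + 38*k**2/3 + 51*k + 190/3.
f must satisfy (k + 1)·f(k+1) − (k + 7)·f(k) = k**3 + 38*k**2/3 + 51*k + 190/3.
Degrees (1,1,3) ⇒ d ≤ 6.
A polynomial solution: f(k) = k*(k + 2)*(k + 4)*(k + 5)*(k**2 + 10*k + 27)/54.
So s_k = (B(k−1)f/C)·t_k = (k*(k + 2)*(k + 4)*(k + 7)*(k**2 + 10*k + 27)/(18*(3*k**2 + 23*k + 38)))·t_k = k*(k**2 + 10*k + 27)/(18*(k**3 + 10*k**2 + 27*k + 18)).
s_(k+1) − s_k = (3*k**2 + 23*k + 38)/(k**6 + 23*k**5 + 207*k**4 + 925*k**3 + 2144*k**2 + 2412*k + 1008) = t_k.
Telescope: S(n) = s_(n+1) − s_(0) = (n**3 + 13*n**2 + 50*n + 38)/(18*(n**3 + 13*n**2 + 50*n + 56)) − (0) = (n**3 + 13*n**2 + 50*n + 38)/(18*(n**3 + 13*n**2 + 50*n + 56)).

S(n) = (n**3 + 13*n**2 + 50*n + 38)/(18*(n**3 + 13*n**2 + 50*n + 56))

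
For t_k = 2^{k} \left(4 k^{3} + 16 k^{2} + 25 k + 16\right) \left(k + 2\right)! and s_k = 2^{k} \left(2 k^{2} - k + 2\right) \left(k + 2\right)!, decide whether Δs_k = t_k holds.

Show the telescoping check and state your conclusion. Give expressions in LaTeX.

valid; difference matches t_k

s_(k+1) = 2**(k + 1)*(2*k**2 + 3*k + 3)*factorial(k + 3)
s_(k+1) − s_k = 2**k*(4*k**3 + 16*k**2 + 25*k + 16)*factorial(k + 2)
(s_(k+1) − s_k) − t_k = 0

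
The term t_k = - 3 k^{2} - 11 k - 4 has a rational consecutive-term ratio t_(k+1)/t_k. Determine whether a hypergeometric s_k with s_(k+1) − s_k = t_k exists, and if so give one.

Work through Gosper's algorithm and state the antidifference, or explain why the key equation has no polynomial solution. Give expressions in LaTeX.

s_k = k \left(- k^{2} - 4 k + 1\right)

r(k) = (3*k**2 + 17*k + 18)/(3*k**2 + 11*k + 4) after simplifying.
So A=1 and B=1, with C=k**2 + 11*k/3 + 4/3.
f must satisfy (1)·f(k+1) − (1)·f(k) = k**2 + 11*k/3 + 4/3.
Bound: deg f ≤ 3.
Match coefficients ⇒ f(k) = k*(k**2 + 4*k - 1)/3.
Then R = B(k−1)f/C = k*(k**2 + 4*k - 1)/(3*k**2 + 11*k + 4), so s_k = R(k)·t_k = k*(-k**2 - 4*k + 1).
Check: Δs_k = -3*k**2 - 11*k - 4. ✓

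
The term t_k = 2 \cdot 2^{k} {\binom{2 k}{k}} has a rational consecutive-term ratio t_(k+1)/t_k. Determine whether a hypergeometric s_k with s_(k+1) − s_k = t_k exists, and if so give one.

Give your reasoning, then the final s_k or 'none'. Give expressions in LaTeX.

not Gosper-summable; s_k does not exist

Ratio r(k) = 4*(2*k + 1)/(k + 1).
Gosper form: A/B · C(k+1)/C(k) with A=8*k + 4, B=k + 1, C=1.
Need (8*k + 4)·f(k+1) − (k)·f(k) = 1.
From deg A=1, deg B=1, deg C=0: d=-1.
deg f ≤ -1 is impossible — no certificate.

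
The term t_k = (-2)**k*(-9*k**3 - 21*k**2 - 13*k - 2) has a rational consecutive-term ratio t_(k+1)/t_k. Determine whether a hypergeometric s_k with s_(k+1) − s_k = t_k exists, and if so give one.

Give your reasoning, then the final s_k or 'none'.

s_k = (-2)**k*k*(3*k**2 + k - 3)

Step 1: r(k) = 2*(-9*k**3 - 48*k**2 - 82*k - 45)/(9*k**3 + 21*k**2 + 13*k + 2).
Normal form (A,B,C) = (-2, 1, k**3 + 7*k**2/3 + 13*k/9 + 2/9).
Need (-2)·f(k+1) − (1)·f(k) = k**3 + 7*k**2/3 + 13*k/9 + 2/9.
deg f ≤ 3 (via 0,0,3).
Solving with deg f ≤ 3: f(k) = -k*(3*k**2 + k - 3)/9.
Get s_k = R·t_k = (-2)**k*k*(3*k**2 + k - 3) with R(k) = B(k−1)f(k)/C(k) = -k*(3*k**2 + k - 3)/((3*k + 2)*(3*k**2 + 5*k + 1)).
s_(k+1) − s_k = (-2)**k*(-9*k**3 - 21*k**2 - 13*k - 2) = t_k.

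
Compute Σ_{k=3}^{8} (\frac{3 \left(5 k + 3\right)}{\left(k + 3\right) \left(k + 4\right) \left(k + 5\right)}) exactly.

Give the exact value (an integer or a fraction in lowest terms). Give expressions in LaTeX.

Σ = 123/182

t_(k+1)/t_k = (k + 3)*(5*k + 8)/((k + 6)*(5*k + 3)).
Gosper form: A/B · C(k+1)/C(k) with A=k + 3, B=k + 6, C=k + 3/5.
Need (k + 3)·f(k+1) − (k + 5)·f(k) = k + 3/5.
Degrees (1,1,1) ⇒ d ≤ 2.
Solving with deg f ≤ 2: f(k) = k*(3*k + 1)/20.
Then R = B(k−1)f/C = k*(k + 5)*(3*k + 1)/(4*(5*k + 3)), so s_k = R(k)·t_k = 3*k*(3*k + 1)/(4*(k + 3)*(k + 4)).
s_(k+1) − s_k = 3*(5*k + 3)/(k**3 + 12*k**2 + 47*k + 60) = t_k.
Sum = s_(9) − s_(3); s_(9) = 63/52, s_(3) = 15/28 ⇒ 123/182.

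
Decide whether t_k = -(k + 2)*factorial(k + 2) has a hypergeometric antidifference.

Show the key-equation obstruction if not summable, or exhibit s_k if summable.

Yes. s_k = -factorial(k + 2).

Ratio r(k) = (k + 3)**2/(k + 2).
A = k + 3, B = 1, C = k + 2.
Key eq: (k + 3)·f(k+1) = (1)·f(k) + (k + 2).
Bound: deg f ≤ 0.
Solving with deg f ≤ 0: f(k) = 1.
Certificate R = B(k−1)f/C = 1/(k + 2) gives s_k = -factorial(k + 2).
s_(k+1) − s_k = -(k + 2)*factorial(k + 2) = t_k.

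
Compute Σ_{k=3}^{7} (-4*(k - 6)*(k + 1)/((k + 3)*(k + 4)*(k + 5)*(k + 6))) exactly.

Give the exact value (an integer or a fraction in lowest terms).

Compute t_(k+1)/t_k: get (k - 5)*(k + 2)*(k + 3)/((k - 6)*(k + 1)*(k + 7)).
Gosper form: A/B · C(k+1)/C(k) with A=k + 3, B=k + 7, C=k**2 - 5*k - 6.
Set up (k + 3)·f(k+1) − (k + 6)·f(k) − (k**2 - 5*k - 6) = 0.
deg f ≤ 3 (via 1,1,2).
Solve for f: f(k) = -k*(k + 1) (degree 2 ≤ 3).
R(k) = B(k−1)·f(k)/C(k) = -k*(k + 6)/(k - 6); s_k = R·t_k = 4*k*(k + 1)/(k**3 + 12*k**2 + 47*k + 60).
Check: Δs_k = 4*(-k**2 + 5*k + 6)/(k**4 + 18*k**3 + 119*k**2 + 342*k + 360). ✓
Sum = s_(8) − s_(3); s_(8) = 24/143, s_(3) = 1/7 ⇒ 25/1001.

Σ = 25/1001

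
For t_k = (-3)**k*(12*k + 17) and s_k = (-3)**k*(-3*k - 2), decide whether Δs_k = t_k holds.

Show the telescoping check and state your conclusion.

valid (s_(k+1) − s_k reduces to t_k)

s_(k+1) = 3*(-3)**k*(3*k + 5)
s_(k+1) − s_k = (-3)**k*(12*k + 17)
(s_(k+1) − s_k) − t_k = 0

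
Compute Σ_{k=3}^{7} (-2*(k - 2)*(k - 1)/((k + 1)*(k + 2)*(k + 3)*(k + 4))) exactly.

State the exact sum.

r(k) = k*(k + 1)/((k - 2)*(k + 5)) after simplifying.
Factor: A=k + 1; B=k + 5; C=k**2 - 3*k + 2.
Need (k + 1)·f(k+1) − (k + 4)·f(k) = k**2 - 3*k + 2.
deg f ≤ 3 (via 1,1,2).
Match coefficients ⇒ f(k) = k*(k**2 + 11)/6.
Get s_k = R·t_k = k*(-k**2 - 11)/(3*(k**3 + 6*k**2 + 11*k + 6)) with R(k) = B(k−1)f(k)/C(k) = k*(k + 4)*(k**2 + 11)/(6*(k - 2)*(k - 1)).
Verify: 2*(-k**2 + 3*k - 2)/(k**4 + 10*k**3 + 35*k**2 + 50*k + 24) matches t_k.
Evaluate s at k=8 and k=3: -20/99 and -1/6; difference -7/198.

Σ = -7/198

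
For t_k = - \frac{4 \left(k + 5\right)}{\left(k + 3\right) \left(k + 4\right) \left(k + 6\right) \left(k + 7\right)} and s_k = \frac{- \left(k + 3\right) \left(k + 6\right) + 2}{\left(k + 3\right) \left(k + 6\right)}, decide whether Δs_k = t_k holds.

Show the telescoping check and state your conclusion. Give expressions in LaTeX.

s_(k+1) = (-(k + 4)*(k + 7) + 2)/((k + 4)*(k + 7))
s_(k+1) − s_k = 4*(-k - 5)/(k**4 + 20*k**3 + 145*k**2 + 450*k + 504)
(s_(k+1) − s_k) − t_k = 0

Valid: the claim telescopes to t_k.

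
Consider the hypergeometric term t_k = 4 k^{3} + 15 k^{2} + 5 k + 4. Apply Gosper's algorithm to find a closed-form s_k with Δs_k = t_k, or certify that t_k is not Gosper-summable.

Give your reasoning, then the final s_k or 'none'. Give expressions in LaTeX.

Ratio r(k) = (4*k**3 + 27*k**2 + 47*k + 28)/(4*k**3 + 15*k**2 + 5*k + 4).
A = 1, B = 1, C = k**3 + 15*k**2/4 + 5*k/4 + 1.
Solve (1)·f(k+1) − (1)·f(k) = k**3 + 15*k**2/4 + 5*k/4 + 1.
From deg A=0, deg B=0, deg C=3: d=4.
A polynomial solution: f(k) = k*(k**3 + 3*k**2 - 4*k + 4)/4.
So s_k = (B(k−1)f/C)·t_k = (k*(k**3 + 3*k**2 - 4*k + 4)/(4*k**3 + 15*k**2 + 5*k + 4))·t_k = k*(k**3 + 3*k**2 - 4*k + 4).
Check: Δs_k = 4*k**3 + 15*k**2 + 5*k + 4. ✓

s_k = k \left(k^{3} + 3 k^{2} - 4 k + 4\right)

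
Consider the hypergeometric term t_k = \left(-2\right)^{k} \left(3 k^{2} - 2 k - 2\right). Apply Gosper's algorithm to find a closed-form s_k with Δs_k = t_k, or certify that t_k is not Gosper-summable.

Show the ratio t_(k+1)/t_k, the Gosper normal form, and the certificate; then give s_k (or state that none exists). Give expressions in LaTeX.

The ratio is 2*(-3*k**2 - 4*k + 1)/(3*k**2 - 2*k - 2).
A = -2, B = 1, C = k**2 - 2*k/3 - 2/3.
Solve (-2)·f(k+1) − (1)·f(k) = k**2 - 2*k/3 - 2/3.
From deg A=0, deg B=0, deg C=2: d=2.
Solve for f: f(k) = -k*(k - 2)/3 (degree 2 ≤ 2).
Then R = B(k−1)f/C = -k*(k - 2)/(3*k**2 - 2*k - 2), so s_k = R(k)·t_k = (-2)**k*k*(2 - k).
Δs = (-2)**k*(3*k**2 - 2*k - 2), as required.

s_k = \left(-2\right)^{k} k \left(2 - k\right)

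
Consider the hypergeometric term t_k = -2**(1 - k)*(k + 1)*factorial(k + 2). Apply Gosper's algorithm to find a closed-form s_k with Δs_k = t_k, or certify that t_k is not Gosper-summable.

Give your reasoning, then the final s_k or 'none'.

Ratio r(k) = (k + 2)*(k + 3)/(2*(k + 1)).
Take A(k)=k/2 + 3/2, B(k)=1, C(k)=k + 1.
Solve (k/2 + 3/2)·f(k+1) − (1)·f(k) = k + 1.
Bound: deg f ≤ 0.
Coefficient equations give f(k) = 2.
Then R = B(k−1)f/C = 2/(k + 1), so s_k = R(k)·t_k = -2**(2 - k)*factorial(k + 2).
s_(k+1) − s_k = -2**(1 - k)*(k + 1)*factorial(k + 2) = t_k.

s_k = -2**(2 - k)*factorial(k + 2)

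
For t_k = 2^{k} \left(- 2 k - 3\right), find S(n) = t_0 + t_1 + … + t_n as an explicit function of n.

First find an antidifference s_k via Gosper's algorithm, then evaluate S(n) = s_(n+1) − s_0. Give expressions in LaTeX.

S(n) = - 4 \cdot 2^{n} n - 2 \cdot 2^{n} - 1

t_(k+1)/t_k = 2*(2*k + 5)/(2*k + 3).
So A=2 and B=1, with C=k + 3/2.
Key eq: (2)·f(k+1) = (1)·f(k) + (k + 3/2).
deg f ≤ 1 (via 0,0,1).
Match coefficients ⇒ f(k) = (2*k - 1)/2.
Then R = B(k−1)f/C = (2*k - 1)/(2*k + 3), so s_k = R(k)·t_k = 2**k*(1 - 2*k).
Δs = 2**k*(-2*k - 3), as required.
Telescope: S(n) = s_(n+1) − s_(0) = 2**(n + 1)*(-2*n - 1) − (1) = -4*2**n*n - 2*2**n - 1.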